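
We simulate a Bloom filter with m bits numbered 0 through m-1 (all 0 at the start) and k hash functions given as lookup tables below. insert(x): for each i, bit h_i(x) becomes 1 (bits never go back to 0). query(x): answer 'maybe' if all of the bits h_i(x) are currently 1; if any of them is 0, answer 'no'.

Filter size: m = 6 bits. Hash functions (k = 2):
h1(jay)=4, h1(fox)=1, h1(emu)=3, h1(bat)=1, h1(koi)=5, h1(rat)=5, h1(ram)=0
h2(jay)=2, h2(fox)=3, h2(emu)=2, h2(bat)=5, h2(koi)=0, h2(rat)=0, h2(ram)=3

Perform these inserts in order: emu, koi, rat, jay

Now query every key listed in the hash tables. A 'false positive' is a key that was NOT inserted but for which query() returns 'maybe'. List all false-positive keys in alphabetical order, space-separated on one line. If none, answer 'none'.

Start: bits=000000
After insert 'emu': sets bits 2 3 -> bits=001100
After insert 'koi': sets bits 0 5 -> bits=101101
After insert 'rat': sets bits 0 5 -> bits=101101
After insert 'jay': sets bits 2 4 -> bits=101111
Not inserted: bat fox ram — query each against bits=101111:
query bat: checks bit1=0, bit5=1 (has a 0) -> no => not a false positive
query fox: checks bit1=0, bit3=1 (has a 0) -> no => not a false positive
query ram: checks bit0=1, bit3=1 (all 1) -> maybe => FALSE POSITIVE
False positives (alphabetical): ram

Answer: ram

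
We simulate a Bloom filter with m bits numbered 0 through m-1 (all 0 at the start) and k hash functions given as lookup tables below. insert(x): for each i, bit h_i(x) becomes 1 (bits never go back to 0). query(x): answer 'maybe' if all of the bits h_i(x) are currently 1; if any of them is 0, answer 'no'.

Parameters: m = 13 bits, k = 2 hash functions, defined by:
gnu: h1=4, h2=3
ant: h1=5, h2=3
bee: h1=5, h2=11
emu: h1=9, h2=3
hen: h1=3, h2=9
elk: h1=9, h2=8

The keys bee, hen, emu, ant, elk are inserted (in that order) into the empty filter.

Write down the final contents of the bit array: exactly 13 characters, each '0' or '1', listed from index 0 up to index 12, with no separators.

Start: bits=0000000000000
After insert 'bee': sets bits 5 11 -> bits=0000010000010
After insert 'hen': sets bits 3 9 -> bits=0001010001010
After insert 'emu': sets bits 3 9 -> bits=0001010001010
After insert 'ant': sets bits 3 5 -> bits=0001010001010
After insert 'elk': sets bits 8 9 -> bits=0001010011010

Answer: 0001010011010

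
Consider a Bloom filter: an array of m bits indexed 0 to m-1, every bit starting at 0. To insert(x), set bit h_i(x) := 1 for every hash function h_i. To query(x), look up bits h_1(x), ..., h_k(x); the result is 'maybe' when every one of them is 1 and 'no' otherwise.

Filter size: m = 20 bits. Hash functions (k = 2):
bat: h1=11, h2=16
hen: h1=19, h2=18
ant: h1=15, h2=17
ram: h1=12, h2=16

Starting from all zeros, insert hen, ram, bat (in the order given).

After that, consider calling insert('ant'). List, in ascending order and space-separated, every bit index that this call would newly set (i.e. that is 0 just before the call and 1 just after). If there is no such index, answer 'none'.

Start: bits=00000000000000000000
After insert 'hen': sets bits 18 19 -> bits=00000000000000000011
After insert 'ram': sets bits 12 16 -> bits=00000000000010001011
After insert 'bat': sets bits 11 16 -> bits=00000000000110001011
insert 'ant' would touch bits 15 17; currently bit15=0, bit17=0
Bits that are 0 among those (would change 0->1): 15 17

Answer: 15 17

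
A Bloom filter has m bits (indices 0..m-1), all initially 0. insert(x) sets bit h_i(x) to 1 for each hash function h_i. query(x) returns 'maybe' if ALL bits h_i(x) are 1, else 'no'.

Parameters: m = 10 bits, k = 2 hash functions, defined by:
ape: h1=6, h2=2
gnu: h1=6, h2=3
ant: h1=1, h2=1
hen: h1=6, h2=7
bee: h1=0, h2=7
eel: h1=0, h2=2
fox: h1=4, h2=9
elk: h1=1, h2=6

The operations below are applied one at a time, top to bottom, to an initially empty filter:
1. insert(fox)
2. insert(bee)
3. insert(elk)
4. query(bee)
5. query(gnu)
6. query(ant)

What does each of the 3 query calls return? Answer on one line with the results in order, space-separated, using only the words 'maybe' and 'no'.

Start: bits=0000000000
Op 1: insert fox -> sets bits 4 9 -> bits=0000100001
Op 2: insert bee -> sets bits 0 7 -> bits=1000100101
Op 3: insert elk -> sets bits 1 6 -> bits=1100101101
Op 4: query bee -> checks bit0=1, bit7=1 (all 1) -> maybe
Op 5: query gnu -> checks bit3=0, bit6=1 (has a 0) -> no
Op 6: query ant -> checks bit1=1 (all 1) -> maybe
Query results in order: maybe no maybe

Answer: maybe no maybe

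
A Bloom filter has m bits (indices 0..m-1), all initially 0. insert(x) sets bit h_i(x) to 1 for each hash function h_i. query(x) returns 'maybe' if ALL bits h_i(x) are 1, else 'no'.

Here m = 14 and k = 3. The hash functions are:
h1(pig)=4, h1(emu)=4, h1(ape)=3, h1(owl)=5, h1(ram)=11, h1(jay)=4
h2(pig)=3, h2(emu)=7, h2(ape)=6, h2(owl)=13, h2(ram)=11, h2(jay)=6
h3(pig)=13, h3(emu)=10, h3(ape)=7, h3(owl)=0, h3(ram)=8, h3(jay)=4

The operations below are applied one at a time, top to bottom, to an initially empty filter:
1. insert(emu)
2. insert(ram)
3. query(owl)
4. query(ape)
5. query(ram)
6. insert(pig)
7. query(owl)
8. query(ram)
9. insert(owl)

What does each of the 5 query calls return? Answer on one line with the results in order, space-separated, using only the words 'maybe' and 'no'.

Start: bits=00000000000000
Op 1: insert emu -> sets bits 4 7 10 -> bits=00001001001000
Op 2: insert ram -> sets bits 8 11 -> bits=00001001101100
Op 3: query owl -> checks bit0=0, bit5=0, bit13=0 (has a 0) -> no
Op 4: query ape -> checks bit3=0, bit6=0, bit7=1 (has a 0) -> no
Op 5: query ram -> checks bit8=1, bit11=1 (all 1) -> maybe
Op 6: insert pig -> sets bits 3 4 13 -> bits=00011001101101
Op 7: query owl -> checks bit0=0, bit5=0, bit13=1 (has a 0) -> no
Op 8: query ram -> checks bit8=1, bit11=1 (all 1) -> maybe
Op 9: insert owl -> sets bits 0 5 13 -> bits=10011101101101
Query results in order: no no maybe no maybe

Answer: no no maybe no maybe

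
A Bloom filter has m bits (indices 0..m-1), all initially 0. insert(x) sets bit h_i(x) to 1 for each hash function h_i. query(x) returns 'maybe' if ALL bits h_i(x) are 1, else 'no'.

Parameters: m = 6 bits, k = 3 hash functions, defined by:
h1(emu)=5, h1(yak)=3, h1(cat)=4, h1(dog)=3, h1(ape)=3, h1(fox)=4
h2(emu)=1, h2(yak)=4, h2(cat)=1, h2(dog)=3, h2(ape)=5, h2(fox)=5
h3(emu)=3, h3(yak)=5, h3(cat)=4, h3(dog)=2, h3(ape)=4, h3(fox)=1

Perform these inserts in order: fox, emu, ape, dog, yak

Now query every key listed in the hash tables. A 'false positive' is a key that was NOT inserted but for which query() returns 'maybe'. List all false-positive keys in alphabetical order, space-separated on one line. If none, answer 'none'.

Answer: cat

Derivation:
Start: bits=000000
After insert 'fox': sets bits 1 4 5 -> bits=010011
After insert 'emu': sets bits 1 3 5 -> bits=010111
After insert 'ape': sets bits 3 4 5 -> bits=010111
After insert 'dog': sets bits 2 3 -> bits=011111
After insert 'yak': sets bits 3 4 5 -> bits=011111
Not inserted: cat — query each against bits=011111:
query cat: checks bit1=1, bit4=1 (all 1) -> maybe => FALSE POSITIVE
False positives (alphabetical): cat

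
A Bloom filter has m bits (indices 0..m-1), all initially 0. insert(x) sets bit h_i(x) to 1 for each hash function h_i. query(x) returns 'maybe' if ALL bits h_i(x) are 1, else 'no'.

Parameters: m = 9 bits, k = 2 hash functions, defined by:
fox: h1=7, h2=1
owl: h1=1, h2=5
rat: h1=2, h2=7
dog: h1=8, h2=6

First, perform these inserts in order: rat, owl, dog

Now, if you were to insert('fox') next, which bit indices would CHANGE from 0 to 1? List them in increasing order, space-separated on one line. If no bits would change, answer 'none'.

Start: bits=000000000
After insert 'rat': sets bits 2 7 -> bits=001000010
After insert 'owl': sets bits 1 5 -> bits=011001010
After insert 'dog': sets bits 6 8 -> bits=011001111
insert 'fox' would touch bits 1 7; currently bit1=1, bit7=1
Bits that are 0 among those (would change 0->1): none

Answer: none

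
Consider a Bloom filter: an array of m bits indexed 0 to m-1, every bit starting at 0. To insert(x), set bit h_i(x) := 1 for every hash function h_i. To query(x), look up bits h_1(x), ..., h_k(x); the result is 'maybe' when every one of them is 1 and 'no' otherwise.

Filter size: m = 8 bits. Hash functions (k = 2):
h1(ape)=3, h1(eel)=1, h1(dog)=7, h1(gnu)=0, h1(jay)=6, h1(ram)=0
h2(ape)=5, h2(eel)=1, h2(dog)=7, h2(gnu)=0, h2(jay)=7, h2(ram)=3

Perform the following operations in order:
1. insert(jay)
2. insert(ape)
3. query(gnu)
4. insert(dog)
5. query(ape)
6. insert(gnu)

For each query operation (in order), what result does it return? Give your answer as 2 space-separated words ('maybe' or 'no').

Answer: no maybe

Derivation:
Start: bits=00000000
Op 1: insert jay -> sets bits 6 7 -> bits=00000011
Op 2: insert ape -> sets bits 3 5 -> bits=00010111
Op 3: query gnu -> checks bit0=0 (has a 0) -> no
Op 4: insert dog -> sets bits 7 -> bits=00010111
Op 5: query ape -> checks bit3=1, bit5=1 (all 1) -> maybe
Op 6: insert gnu -> sets bits 0 -> bits=10010111
Query results in order: no maybe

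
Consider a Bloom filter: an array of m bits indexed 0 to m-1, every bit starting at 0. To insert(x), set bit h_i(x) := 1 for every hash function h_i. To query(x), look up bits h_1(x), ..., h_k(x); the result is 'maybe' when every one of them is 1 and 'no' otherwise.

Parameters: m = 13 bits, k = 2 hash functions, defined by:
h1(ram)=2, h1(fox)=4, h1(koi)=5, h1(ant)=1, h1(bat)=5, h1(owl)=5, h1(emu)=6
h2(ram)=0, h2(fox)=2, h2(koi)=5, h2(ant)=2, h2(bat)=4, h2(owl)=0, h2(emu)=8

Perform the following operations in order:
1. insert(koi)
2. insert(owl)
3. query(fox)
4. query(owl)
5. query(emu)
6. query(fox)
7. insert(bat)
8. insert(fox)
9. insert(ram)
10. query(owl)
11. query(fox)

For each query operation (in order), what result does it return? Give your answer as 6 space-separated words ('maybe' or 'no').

Answer: no maybe no no maybe maybe

Derivation:
Start: bits=0000000000000
Op 1: insert koi -> sets bits 5 -> bits=0000010000000
Op 2: insert owl -> sets bits 0 5 -> bits=1000010000000
Op 3: query fox -> checks bit2=0, bit4=0 (has a 0) -> no
Op 4: query owl -> checks bit0=1, bit5=1 (all 1) -> maybe
Op 5: query emu -> checks bit6=0, bit8=0 (has a 0) -> no
Op 6: query fox -> checks bit2=0, bit4=0 (has a 0) -> no
Op 7: insert bat -> sets bits 4 5 -> bits=1000110000000
Op 8: insert fox -> sets bits 2 4 -> bits=1010110000000
Op 9: insert ram -> sets bits 0 2 -> bits=1010110000000
Op 10: query owl -> checks bit0=1, bit5=1 (all 1) -> maybe
Op 11: query fox -> checks bit2=1, bit4=1 (all 1) -> maybe
Query results in order: no maybe no no maybe maybe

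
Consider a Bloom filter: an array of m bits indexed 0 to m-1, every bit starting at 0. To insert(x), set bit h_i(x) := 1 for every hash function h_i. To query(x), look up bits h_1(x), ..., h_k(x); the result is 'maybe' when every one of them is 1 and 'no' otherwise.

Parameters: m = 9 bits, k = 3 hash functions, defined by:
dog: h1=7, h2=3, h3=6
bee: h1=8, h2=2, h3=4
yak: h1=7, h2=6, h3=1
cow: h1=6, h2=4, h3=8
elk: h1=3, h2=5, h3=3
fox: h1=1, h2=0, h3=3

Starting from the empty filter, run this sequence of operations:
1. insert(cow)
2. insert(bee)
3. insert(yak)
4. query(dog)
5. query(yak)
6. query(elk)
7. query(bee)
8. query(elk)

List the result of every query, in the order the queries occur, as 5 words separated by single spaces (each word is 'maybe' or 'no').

Start: bits=000000000
Op 1: insert cow -> sets bits 4 6 8 -> bits=000010101
Op 2: insert bee -> sets bits 2 4 8 -> bits=001010101
Op 3: insert yak -> sets bits 1 6 7 -> bits=011010111
Op 4: query dog -> checks bit3=0, bit6=1, bit7=1 (has a 0) -> no
Op 5: query yak -> checks bit1=1, bit6=1, bit7=1 (all 1) -> maybe
Op 6: query elk -> checks bit3=0, bit5=0 (has a 0) -> no
Op 7: query bee -> checks bit2=1, bit4=1, bit8=1 (all 1) -> maybe
Op 8: query elk -> checks bit3=0, bit5=0 (has a 0) -> no
Query results in order: no maybe no maybe no

Answer: no maybe no maybe no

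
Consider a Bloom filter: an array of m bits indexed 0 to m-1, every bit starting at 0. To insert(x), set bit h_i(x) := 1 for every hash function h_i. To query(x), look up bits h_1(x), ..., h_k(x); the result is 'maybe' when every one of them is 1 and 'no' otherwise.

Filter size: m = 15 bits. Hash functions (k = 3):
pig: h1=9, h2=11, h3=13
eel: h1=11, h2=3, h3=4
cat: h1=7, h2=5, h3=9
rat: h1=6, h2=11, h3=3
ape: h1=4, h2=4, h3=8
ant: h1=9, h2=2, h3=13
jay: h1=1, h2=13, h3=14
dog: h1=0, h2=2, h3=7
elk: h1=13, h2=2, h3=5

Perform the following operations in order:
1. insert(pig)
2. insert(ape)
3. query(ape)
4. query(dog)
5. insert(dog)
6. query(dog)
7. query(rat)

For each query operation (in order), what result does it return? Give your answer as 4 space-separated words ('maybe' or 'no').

Answer: maybe no maybe no

Derivation:
Start: bits=000000000000000
Op 1: insert pig -> sets bits 9 11 13 -> bits=000000000101010
Op 2: insert ape -> sets bits 4 8 -> bits=000010001101010
Op 3: query ape -> checks bit4=1, bit8=1 (all 1) -> maybe
Op 4: query dog -> checks bit0=0, bit2=0, bit7=0 (has a 0) -> no
Op 5: insert dog -> sets bits 0 2 7 -> bits=101010011101010
Op 6: query dog -> checks bit0=1, bit2=1, bit7=1 (all 1) -> maybe
Op 7: query rat -> checks bit3=0, bit6=0, bit11=1 (has a 0) -> no
Query results in order: maybe no maybe no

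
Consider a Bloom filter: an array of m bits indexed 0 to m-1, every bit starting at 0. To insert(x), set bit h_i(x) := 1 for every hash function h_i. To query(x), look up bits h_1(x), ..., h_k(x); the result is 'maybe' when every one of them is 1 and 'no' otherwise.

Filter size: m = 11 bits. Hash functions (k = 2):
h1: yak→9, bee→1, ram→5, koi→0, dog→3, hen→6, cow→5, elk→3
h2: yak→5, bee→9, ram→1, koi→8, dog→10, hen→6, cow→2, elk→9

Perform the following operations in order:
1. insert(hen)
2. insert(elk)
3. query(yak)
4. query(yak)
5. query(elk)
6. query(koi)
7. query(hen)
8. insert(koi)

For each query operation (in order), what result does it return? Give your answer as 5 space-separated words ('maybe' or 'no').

Start: bits=00000000000
Op 1: insert hen -> sets bits 6 -> bits=00000010000
Op 2: insert elk -> sets bits 3 9 -> bits=00010010010
Op 3: query yak -> checks bit5=0, bit9=1 (has a 0) -> no
Op 4: query yak -> checks bit5=0, bit9=1 (has a 0) -> no
Op 5: query elk -> checks bit3=1, bit9=1 (all 1) -> maybe
Op 6: query koi -> checks bit0=0, bit8=0 (has a 0) -> no
Op 7: query hen -> checks bit6=1 (all 1) -> maybe
Op 8: insert koi -> sets bits 0 8 -> bits=10010010110
Query results in order: no no maybe no maybe

Answer: no no maybe no maybe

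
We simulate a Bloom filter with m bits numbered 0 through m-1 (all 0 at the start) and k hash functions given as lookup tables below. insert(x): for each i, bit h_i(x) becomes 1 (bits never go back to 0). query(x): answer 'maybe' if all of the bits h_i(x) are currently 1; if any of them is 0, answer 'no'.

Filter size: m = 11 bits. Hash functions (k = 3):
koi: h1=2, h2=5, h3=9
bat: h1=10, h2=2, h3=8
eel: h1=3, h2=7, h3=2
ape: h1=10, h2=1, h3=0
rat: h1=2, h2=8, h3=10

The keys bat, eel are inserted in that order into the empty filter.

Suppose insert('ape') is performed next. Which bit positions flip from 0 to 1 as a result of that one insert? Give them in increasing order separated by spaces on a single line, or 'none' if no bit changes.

Answer: 0 1

Derivation:
Start: bits=00000000000
After insert 'bat': sets bits 2 8 10 -> bits=00100000101
After insert 'eel': sets bits 2 3 7 -> bits=00110001101
insert 'ape' would touch bits 0 1 10; currently bit0=0, bit1=0, bit10=1
Bits that are 0 among those (would change 0->1): 0 1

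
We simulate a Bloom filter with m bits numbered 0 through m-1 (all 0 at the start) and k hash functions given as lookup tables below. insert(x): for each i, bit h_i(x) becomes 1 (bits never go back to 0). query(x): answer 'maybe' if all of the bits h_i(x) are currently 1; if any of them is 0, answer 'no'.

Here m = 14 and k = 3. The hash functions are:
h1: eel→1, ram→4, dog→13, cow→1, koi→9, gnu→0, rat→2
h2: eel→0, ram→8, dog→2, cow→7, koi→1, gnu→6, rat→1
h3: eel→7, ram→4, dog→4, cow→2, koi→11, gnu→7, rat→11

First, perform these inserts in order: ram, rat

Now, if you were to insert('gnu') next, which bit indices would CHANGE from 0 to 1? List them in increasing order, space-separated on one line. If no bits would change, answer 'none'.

Start: bits=00000000000000
After insert 'ram': sets bits 4 8 -> bits=00001000100000
After insert 'rat': sets bits 1 2 11 -> bits=01101000100100
insert 'gnu' would touch bits 0 6 7; currently bit0=0, bit6=0, bit7=0
Bits that are 0 among those (would change 0->1): 0 6 7

Answer: 0 6 7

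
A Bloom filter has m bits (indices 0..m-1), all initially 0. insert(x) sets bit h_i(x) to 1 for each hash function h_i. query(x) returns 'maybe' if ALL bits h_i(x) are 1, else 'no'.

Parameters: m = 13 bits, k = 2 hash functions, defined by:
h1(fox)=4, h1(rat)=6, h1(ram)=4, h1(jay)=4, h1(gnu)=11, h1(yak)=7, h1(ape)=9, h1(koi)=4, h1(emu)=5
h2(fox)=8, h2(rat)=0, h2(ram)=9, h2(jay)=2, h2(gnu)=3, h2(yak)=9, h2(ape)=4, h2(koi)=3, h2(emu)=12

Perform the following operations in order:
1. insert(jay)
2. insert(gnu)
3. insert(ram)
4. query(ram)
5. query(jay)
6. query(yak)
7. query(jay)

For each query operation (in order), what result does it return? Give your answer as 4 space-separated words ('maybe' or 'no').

Start: bits=0000000000000
Op 1: insert jay -> sets bits 2 4 -> bits=0010100000000
Op 2: insert gnu -> sets bits 3 11 -> bits=0011100000010
Op 3: insert ram -> sets bits 4 9 -> bits=0011100001010
Op 4: query ram -> checks bit4=1, bit9=1 (all 1) -> maybe
Op 5: query jay -> checks bit2=1, bit4=1 (all 1) -> maybe
Op 6: query yak -> checks bit7=0, bit9=1 (has a 0) -> no
Op 7: query jay -> checks bit2=1, bit4=1 (all 1) -> maybe
Query results in order: maybe maybe no maybe

Answer: maybe maybe no maybe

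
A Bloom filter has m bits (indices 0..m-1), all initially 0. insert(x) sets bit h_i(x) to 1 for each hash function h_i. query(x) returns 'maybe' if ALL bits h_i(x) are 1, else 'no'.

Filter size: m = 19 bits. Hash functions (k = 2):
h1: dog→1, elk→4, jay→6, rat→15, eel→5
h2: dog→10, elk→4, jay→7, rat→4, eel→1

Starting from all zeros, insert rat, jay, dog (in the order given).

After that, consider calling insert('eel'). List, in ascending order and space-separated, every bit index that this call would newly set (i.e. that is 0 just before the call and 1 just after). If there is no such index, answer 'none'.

Answer: 5

Derivation:
Start: bits=0000000000000000000
After insert 'rat': sets bits 4 15 -> bits=0000100000000001000
After insert 'jay': sets bits 6 7 -> bits=0000101100000001000
After insert 'dog': sets bits 1 10 -> bits=0100101100100001000
insert 'eel' would touch bits 1 5; currently bit1=1, bit5=0
Bits that are 0 among those (would change 0->1): 5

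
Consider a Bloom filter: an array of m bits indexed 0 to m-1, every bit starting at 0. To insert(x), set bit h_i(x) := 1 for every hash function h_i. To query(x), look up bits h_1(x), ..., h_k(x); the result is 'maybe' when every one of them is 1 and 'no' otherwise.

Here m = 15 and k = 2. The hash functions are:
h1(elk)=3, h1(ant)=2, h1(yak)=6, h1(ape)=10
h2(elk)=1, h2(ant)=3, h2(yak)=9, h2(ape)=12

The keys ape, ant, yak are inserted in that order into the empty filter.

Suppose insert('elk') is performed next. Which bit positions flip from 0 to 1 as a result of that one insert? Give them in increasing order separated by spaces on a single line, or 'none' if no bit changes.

Start: bits=000000000000000
After insert 'ape': sets bits 10 12 -> bits=000000000010100
After insert 'ant': sets bits 2 3 -> bits=001100000010100
After insert 'yak': sets bits 6 9 -> bits=001100100110100
insert 'elk' would touch bits 1 3; currently bit1=0, bit3=1
Bits that are 0 among those (would change 0->1): 1

Answer: 1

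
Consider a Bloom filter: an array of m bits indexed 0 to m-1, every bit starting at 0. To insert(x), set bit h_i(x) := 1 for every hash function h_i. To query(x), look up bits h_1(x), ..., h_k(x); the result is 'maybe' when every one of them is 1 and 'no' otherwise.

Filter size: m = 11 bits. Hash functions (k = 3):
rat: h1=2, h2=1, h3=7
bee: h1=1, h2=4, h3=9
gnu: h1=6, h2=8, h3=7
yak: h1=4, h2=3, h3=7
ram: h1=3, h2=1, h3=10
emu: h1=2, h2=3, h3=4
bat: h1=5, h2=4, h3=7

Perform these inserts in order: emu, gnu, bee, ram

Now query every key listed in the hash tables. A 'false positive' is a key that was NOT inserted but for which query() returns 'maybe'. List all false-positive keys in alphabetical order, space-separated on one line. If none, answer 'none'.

Answer: rat yak

Derivation:
Start: bits=00000000000
After insert 'emu': sets bits 2 3 4 -> bits=00111000000
After insert 'gnu': sets bits 6 7 8 -> bits=00111011100
After insert 'bee': sets bits 1 4 9 -> bits=01111011110
After insert 'ram': sets bits 1 3 10 -> bits=01111011111
Not inserted: bat rat yak — query each against bits=01111011111:
query bat: checks bit4=1, bit5=0, bit7=1 (has a 0) -> no => not a false positive
query rat: checks bit1=1, bit2=1, bit7=1 (all 1) -> maybe => FALSE POSITIVE
query yak: checks bit3=1, bit4=1, bit7=1 (all 1) -> maybe => FALSE POSITIVE
False positives (alphabetical): rat yak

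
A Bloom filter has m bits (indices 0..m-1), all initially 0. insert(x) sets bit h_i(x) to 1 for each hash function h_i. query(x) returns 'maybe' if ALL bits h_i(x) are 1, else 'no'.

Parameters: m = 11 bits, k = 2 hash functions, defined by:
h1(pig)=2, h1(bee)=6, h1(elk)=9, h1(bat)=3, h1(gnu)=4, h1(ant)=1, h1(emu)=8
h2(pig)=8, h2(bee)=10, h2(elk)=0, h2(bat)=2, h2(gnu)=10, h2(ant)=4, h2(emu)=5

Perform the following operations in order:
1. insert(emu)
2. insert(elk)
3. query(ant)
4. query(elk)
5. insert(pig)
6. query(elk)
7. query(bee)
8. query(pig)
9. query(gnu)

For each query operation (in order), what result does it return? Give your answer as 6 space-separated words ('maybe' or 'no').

Answer: no maybe maybe no maybe no

Derivation:
Start: bits=00000000000
Op 1: insert emu -> sets bits 5 8 -> bits=00000100100
Op 2: insert elk -> sets bits 0 9 -> bits=10000100110
Op 3: query ant -> checks bit1=0, bit4=0 (has a 0) -> no
Op 4: query elk -> checks bit0=1, bit9=1 (all 1) -> maybe
Op 5: insert pig -> sets bits 2 8 -> bits=10100100110
Op 6: query elk -> checks bit0=1, bit9=1 (all 1) -> maybe
Op 7: query bee -> checks bit6=0, bit10=0 (has a 0) -> no
Op 8: query pig -> checks bit2=1, bit8=1 (all 1) -> maybe
Op 9: query gnu -> checks bit4=0, bit10=0 (has a 0) -> no
Query results in order: no maybe maybe no maybe no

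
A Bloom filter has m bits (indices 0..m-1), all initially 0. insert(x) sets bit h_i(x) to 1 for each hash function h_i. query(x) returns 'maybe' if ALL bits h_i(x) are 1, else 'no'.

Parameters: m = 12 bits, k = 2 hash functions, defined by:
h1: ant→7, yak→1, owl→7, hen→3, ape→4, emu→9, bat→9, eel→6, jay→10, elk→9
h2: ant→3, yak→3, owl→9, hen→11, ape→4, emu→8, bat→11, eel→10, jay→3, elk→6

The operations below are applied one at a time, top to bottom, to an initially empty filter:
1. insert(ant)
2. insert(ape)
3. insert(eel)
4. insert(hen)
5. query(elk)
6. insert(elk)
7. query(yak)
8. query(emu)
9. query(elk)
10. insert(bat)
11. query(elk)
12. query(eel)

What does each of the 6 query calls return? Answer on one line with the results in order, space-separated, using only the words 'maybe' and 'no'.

Start: bits=000000000000
Op 1: insert ant -> sets bits 3 7 -> bits=000100010000
Op 2: insert ape -> sets bits 4 -> bits=000110010000
Op 3: insert eel -> sets bits 6 10 -> bits=000110110010
Op 4: insert hen -> sets bits 3 11 -> bits=000110110011
Op 5: query elk -> checks bit6=1, bit9=0 (has a 0) -> no
Op 6: insert elk -> sets bits 6 9 -> bits=000110110111
Op 7: query yak -> checks bit1=0, bit3=1 (has a 0) -> no
Op 8: query emu -> checks bit8=0, bit9=1 (has a 0) -> no
Op 9: query elk -> checks bit6=1, bit9=1 (all 1) -> maybe
Op 10: insert bat -> sets bits 9 11 -> bits=000110110111
Op 11: query elk -> checks bit6=1, bit9=1 (all 1) -> maybe
Op 12: query eel -> checks bit6=1, bit10=1 (all 1) -> maybe
Query results in order: no no no maybe maybe maybe

Answer: no no no maybe maybe maybe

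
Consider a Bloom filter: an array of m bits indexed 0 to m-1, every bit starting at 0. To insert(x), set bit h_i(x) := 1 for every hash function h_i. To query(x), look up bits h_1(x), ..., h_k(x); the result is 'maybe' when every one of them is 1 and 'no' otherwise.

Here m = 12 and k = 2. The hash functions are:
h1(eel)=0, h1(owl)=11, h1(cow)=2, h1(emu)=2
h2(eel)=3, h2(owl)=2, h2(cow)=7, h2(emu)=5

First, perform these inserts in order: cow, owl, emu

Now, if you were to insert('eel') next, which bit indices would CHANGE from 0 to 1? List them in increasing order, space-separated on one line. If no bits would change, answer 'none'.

Start: bits=000000000000
After insert 'cow': sets bits 2 7 -> bits=001000010000
After insert 'owl': sets bits 2 11 -> bits=001000010001
After insert 'emu': sets bits 2 5 -> bits=001001010001
insert 'eel' would touch bits 0 3; currently bit0=0, bit3=0
Bits that are 0 among those (would change 0->1): 0 3

Answer: 0 3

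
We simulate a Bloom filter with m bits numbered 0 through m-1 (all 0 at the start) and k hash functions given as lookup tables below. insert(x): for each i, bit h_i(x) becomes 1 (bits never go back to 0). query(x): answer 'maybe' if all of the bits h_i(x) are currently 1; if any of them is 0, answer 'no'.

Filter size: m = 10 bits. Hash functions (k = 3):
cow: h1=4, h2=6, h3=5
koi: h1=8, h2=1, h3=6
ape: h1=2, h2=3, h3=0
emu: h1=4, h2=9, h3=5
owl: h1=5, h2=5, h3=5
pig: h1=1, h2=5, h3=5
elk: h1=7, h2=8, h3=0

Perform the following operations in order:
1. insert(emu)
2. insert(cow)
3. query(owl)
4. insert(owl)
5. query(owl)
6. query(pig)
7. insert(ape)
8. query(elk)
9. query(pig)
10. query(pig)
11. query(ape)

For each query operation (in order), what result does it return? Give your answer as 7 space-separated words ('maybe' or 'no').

Start: bits=0000000000
Op 1: insert emu -> sets bits 4 5 9 -> bits=0000110001
Op 2: insert cow -> sets bits 4 5 6 -> bits=0000111001
Op 3: query owl -> checks bit5=1 (all 1) -> maybe
Op 4: insert owl -> sets bits 5 -> bits=0000111001
Op 5: query owl -> checks bit5=1 (all 1) -> maybe
Op 6: query pig -> checks bit1=0, bit5=1 (has a 0) -> no
Op 7: insert ape -> sets bits 0 2 3 -> bits=1011111001
Op 8: query elk -> checks bit0=1, bit7=0, bit8=0 (has a 0) -> no
Op 9: query pig -> checks bit1=0, bit5=1 (has a 0) -> no
Op 10: query pig -> checks bit1=0, bit5=1 (has a 0) -> no
Op 11: query ape -> checks bit0=1, bit2=1, bit3=1 (all 1) -> maybe
Query results in order: maybe maybe no no no no maybe

Answer: maybe maybe no no no no maybe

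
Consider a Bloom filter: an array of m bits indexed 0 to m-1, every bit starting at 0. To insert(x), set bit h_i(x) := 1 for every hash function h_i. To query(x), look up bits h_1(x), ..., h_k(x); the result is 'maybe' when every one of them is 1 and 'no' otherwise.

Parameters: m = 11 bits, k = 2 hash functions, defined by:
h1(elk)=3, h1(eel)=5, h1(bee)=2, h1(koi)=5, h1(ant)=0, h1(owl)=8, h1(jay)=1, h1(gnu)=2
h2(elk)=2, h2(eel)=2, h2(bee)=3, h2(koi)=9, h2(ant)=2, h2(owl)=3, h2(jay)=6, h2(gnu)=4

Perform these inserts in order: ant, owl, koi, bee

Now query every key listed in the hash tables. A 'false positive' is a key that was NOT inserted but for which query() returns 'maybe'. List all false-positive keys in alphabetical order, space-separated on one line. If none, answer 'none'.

Start: bits=00000000000
After insert 'ant': sets bits 0 2 -> bits=10100000000
After insert 'owl': sets bits 3 8 -> bits=10110000100
After insert 'koi': sets bits 5 9 -> bits=10110100110
After insert 'bee': sets bits 2 3 -> bits=10110100110
Not inserted: eel elk gnu jay — query each against bits=10110100110:
query eel: checks bit2=1, bit5=1 (all 1) -> maybe => FALSE POSITIVE
query elk: checks bit2=1, bit3=1 (all 1) -> maybe => FALSE POSITIVE
query gnu: checks bit2=1, bit4=0 (has a 0) -> no => not a false positive
query jay: checks bit1=0, bit6=0 (has a 0) -> no => not a false positive
False positives (alphabetical): eel elk

Answer: eel elk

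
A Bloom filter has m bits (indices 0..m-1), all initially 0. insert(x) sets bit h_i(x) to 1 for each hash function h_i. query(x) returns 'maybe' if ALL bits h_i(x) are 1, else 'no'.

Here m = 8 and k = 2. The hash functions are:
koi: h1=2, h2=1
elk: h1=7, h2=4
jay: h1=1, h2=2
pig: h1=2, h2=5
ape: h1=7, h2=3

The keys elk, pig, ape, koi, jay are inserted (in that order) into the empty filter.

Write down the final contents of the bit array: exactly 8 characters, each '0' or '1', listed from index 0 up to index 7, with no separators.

Start: bits=00000000
After insert 'elk': sets bits 4 7 -> bits=00001001
After insert 'pig': sets bits 2 5 -> bits=00101101
After insert 'ape': sets bits 3 7 -> bits=00111101
After insert 'koi': sets bits 1 2 -> bits=01111101
After insert 'jay': sets bits 1 2 -> bits=01111101

Answer: 01111101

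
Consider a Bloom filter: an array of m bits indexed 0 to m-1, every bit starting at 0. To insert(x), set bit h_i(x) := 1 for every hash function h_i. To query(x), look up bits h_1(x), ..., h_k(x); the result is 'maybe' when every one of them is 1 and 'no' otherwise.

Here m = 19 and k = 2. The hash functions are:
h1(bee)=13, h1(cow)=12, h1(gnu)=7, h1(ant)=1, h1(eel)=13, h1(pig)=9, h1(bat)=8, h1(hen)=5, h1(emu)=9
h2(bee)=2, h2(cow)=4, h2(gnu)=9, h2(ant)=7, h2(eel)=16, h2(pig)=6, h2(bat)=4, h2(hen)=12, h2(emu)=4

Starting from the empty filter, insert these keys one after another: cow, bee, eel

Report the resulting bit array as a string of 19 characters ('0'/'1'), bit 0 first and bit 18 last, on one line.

Start: bits=0000000000000000000
After insert 'cow': sets bits 4 12 -> bits=0000100000001000000
After insert 'bee': sets bits 2 13 -> bits=0010100000001100000
After insert 'eel': sets bits 13 16 -> bits=0010100000001100100

Answer: 0010100000001100100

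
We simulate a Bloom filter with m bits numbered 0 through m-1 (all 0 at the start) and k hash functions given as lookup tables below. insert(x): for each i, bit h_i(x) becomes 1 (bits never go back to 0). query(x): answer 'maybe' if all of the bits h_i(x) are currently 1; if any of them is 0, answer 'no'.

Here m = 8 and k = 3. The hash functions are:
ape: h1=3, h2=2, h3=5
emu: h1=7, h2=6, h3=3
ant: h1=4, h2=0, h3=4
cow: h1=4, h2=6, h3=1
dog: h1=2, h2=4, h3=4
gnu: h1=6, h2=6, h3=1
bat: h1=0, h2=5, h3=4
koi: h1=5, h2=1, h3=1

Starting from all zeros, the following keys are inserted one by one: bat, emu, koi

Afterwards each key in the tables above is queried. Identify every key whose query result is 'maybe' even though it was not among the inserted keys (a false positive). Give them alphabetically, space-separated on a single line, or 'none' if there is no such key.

Answer: ant cow gnu

Derivation:
Start: bits=00000000
After insert 'bat': sets bits 0 4 5 -> bits=10001100
After insert 'emu': sets bits 3 6 7 -> bits=10011111
After insert 'koi': sets bits 1 5 -> bits=11011111
Not inserted: ant ape cow dog gnu — query each against bits=11011111:
query ant: checks bit0=1, bit4=1 (all 1) -> maybe => FALSE POSITIVE
query ape: checks bit2=0, bit3=1, bit5=1 (has a 0) -> no => not a false positive
query cow: checks bit1=1, bit4=1, bit6=1 (all 1) -> maybe => FALSE POSITIVE
query dog: checks bit2=0, bit4=1 (has a 0) -> no => not a false positive
query gnu: checks bit1=1, bit6=1 (all 1) -> maybe => FALSE POSITIVE
False positives (alphabetical): ant cow gnu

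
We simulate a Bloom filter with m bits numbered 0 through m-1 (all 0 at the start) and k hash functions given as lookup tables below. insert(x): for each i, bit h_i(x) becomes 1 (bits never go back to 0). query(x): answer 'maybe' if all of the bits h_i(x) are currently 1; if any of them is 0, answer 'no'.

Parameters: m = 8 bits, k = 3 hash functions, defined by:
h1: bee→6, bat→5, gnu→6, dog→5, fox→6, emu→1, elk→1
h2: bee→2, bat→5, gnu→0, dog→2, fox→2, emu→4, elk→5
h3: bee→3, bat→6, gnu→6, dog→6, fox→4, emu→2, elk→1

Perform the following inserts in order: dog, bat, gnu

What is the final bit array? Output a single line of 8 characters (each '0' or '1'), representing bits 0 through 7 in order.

Answer: 10100110

Derivation:
Start: bits=00000000
After insert 'dog': sets bits 2 5 6 -> bits=00100110
After insert 'bat': sets bits 5 6 -> bits=00100110
After insert 'gnu': sets bits 0 6 -> bits=10100110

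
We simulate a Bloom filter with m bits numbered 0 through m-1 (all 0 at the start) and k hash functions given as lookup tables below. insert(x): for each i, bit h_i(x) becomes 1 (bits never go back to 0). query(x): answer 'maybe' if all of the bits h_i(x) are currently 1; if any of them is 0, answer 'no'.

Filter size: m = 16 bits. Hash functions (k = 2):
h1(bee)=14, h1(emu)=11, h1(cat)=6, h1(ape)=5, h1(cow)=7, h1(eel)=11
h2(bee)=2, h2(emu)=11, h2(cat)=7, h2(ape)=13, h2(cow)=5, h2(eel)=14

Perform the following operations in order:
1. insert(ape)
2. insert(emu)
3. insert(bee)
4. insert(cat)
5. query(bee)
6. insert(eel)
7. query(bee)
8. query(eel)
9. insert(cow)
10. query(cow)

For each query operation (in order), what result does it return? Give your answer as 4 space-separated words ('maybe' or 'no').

Answer: maybe maybe maybe maybe

Derivation:
Start: bits=0000000000000000
Op 1: insert ape -> sets bits 5 13 -> bits=0000010000000100
Op 2: insert emu -> sets bits 11 -> bits=0000010000010100
Op 3: insert bee -> sets bits 2 14 -> bits=0010010000010110
Op 4: insert cat -> sets bits 6 7 -> bits=0010011100010110
Op 5: query bee -> checks bit2=1, bit14=1 (all 1) -> maybe
Op 6: insert eel -> sets bits 11 14 -> bits=0010011100010110
Op 7: query bee -> checks bit2=1, bit14=1 (all 1) -> maybe
Op 8: query eel -> checks bit11=1, bit14=1 (all 1) -> maybe
Op 9: insert cow -> sets bits 5 7 -> bits=0010011100010110
Op 10: query cow -> checks bit5=1, bit7=1 (all 1) -> maybe
Query results in order: maybe maybe maybe maybe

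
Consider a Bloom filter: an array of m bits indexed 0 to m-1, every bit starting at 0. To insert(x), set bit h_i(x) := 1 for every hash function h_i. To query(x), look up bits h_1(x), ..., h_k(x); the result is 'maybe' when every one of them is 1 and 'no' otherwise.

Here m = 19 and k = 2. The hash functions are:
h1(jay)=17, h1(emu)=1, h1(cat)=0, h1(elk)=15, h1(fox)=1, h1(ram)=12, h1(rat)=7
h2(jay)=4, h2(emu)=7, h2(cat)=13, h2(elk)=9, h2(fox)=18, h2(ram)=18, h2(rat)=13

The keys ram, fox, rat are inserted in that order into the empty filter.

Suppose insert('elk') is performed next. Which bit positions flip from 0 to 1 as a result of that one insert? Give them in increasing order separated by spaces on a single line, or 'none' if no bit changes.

Answer: 9 15

Derivation:
Start: bits=0000000000000000000
After insert 'ram': sets bits 12 18 -> bits=0000000000001000001
After insert 'fox': sets bits 1 18 -> bits=0100000000001000001
After insert 'rat': sets bits 7 13 -> bits=0100000100001100001
insert 'elk' would touch bits 9 15; currently bit9=0, bit15=0
Bits that are 0 among those (would change 0->1): 9 15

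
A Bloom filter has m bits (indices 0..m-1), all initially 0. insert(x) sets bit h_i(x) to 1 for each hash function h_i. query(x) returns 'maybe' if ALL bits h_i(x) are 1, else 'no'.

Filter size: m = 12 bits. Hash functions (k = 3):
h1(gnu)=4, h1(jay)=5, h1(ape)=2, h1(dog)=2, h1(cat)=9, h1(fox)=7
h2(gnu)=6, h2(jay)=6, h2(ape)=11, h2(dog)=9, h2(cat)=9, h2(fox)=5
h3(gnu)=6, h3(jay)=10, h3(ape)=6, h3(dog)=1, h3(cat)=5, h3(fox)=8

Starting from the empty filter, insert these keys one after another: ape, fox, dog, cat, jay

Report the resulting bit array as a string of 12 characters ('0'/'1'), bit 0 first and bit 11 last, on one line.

Start: bits=000000000000
After insert 'ape': sets bits 2 6 11 -> bits=001000100001
After insert 'fox': sets bits 5 7 8 -> bits=001001111001
After insert 'dog': sets bits 1 2 9 -> bits=011001111101
After insert 'cat': sets bits 5 9 -> bits=011001111101
After insert 'jay': sets bits 5 6 10 -> bits=011001111111

Answer: 011001111111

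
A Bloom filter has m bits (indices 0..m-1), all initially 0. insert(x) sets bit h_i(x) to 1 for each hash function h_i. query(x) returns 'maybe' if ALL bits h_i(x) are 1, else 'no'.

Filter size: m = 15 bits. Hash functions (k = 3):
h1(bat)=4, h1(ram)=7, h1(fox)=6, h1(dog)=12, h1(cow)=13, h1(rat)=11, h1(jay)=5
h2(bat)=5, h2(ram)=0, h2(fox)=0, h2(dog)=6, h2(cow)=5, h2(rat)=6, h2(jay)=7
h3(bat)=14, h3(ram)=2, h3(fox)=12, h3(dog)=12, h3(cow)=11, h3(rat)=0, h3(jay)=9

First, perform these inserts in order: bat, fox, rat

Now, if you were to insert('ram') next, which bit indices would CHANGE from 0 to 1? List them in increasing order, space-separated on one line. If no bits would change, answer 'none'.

Start: bits=000000000000000
After insert 'bat': sets bits 4 5 14 -> bits=000011000000001
After insert 'fox': sets bits 0 6 12 -> bits=100011100000101
After insert 'rat': sets bits 0 6 11 -> bits=100011100001101
insert 'ram' would touch bits 0 2 7; currently bit0=1, bit2=0, bit7=0
Bits that are 0 among those (would change 0->1): 2 7

Answer: 2 7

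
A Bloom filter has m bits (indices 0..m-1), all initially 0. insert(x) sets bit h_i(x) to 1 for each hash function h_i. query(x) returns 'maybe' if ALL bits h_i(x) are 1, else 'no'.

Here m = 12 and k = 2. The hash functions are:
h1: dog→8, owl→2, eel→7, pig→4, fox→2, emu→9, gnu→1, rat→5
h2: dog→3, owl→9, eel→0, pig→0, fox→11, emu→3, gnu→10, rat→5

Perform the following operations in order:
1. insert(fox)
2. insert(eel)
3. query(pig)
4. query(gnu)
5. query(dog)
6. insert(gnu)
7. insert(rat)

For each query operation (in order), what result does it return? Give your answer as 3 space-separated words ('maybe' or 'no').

Start: bits=000000000000
Op 1: insert fox -> sets bits 2 11 -> bits=001000000001
Op 2: insert eel -> sets bits 0 7 -> bits=101000010001
Op 3: query pig -> checks bit0=1, bit4=0 (has a 0) -> no
Op 4: query gnu -> checks bit1=0, bit10=0 (has a 0) -> no
Op 5: query dog -> checks bit3=0, bit8=0 (has a 0) -> no
Op 6: insert gnu -> sets bits 1 10 -> bits=111000010011
Op 7: insert rat -> sets bits 5 -> bits=111001010011
Query results in order: no no no

Answer: no no no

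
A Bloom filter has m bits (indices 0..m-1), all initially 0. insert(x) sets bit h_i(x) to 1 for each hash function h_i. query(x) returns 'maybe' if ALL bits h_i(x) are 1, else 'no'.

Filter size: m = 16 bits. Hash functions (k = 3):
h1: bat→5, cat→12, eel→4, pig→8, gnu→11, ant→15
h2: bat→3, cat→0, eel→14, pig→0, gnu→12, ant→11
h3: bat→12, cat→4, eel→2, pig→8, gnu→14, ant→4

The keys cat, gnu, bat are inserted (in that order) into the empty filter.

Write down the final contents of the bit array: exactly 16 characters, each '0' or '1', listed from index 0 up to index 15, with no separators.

Start: bits=0000000000000000
After insert 'cat': sets bits 0 4 12 -> bits=1000100000001000
After insert 'gnu': sets bits 11 12 14 -> bits=1000100000011010
After insert 'bat': sets bits 3 5 12 -> bits=1001110000011010

Answer: 1001110000011010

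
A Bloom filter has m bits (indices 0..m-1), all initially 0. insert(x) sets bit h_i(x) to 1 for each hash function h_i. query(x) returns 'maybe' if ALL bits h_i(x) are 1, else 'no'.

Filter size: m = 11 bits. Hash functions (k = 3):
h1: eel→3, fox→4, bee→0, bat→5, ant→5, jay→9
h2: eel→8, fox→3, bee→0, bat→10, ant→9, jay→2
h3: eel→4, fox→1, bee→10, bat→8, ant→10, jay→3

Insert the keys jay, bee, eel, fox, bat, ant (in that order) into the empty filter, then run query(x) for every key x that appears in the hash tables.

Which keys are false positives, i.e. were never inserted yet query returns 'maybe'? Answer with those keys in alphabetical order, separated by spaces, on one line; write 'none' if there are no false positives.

Start: bits=00000000000
After insert 'jay': sets bits 2 3 9 -> bits=00110000010
After insert 'bee': sets bits 0 10 -> bits=10110000011
After insert 'eel': sets bits 3 4 8 -> bits=10111000111
After insert 'fox': sets bits 1 3 4 -> bits=11111000111
After insert 'bat': sets bits 5 8 10 -> bits=11111100111
After insert 'ant': sets bits 5 9 10 -> bits=11111100111
Not inserted: (none) — query each against bits=11111100111:
False positives (alphabetical): none

Answer: none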